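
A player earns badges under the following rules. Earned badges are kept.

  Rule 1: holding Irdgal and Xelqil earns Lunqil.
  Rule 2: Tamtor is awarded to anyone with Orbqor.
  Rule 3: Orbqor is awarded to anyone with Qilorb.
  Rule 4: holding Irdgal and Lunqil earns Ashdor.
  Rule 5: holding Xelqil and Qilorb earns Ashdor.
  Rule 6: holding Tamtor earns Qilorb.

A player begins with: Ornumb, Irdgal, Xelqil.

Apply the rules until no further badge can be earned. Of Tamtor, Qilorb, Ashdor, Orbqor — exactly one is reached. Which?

Ashdor

With Irdgal and Xelqil, Lunqil is earned (Rule 1).
With Irdgal and Lunqil, Ashdor is earned (Rule 4).
Qilorb would need Tamtor (Rule 6), but Tamtor is never earned. Tamtor would need Orbqor (Rule 2), but Orbqor is never earned. Orbqor would need Qilorb (Rule 3), but Qilorb is never earned.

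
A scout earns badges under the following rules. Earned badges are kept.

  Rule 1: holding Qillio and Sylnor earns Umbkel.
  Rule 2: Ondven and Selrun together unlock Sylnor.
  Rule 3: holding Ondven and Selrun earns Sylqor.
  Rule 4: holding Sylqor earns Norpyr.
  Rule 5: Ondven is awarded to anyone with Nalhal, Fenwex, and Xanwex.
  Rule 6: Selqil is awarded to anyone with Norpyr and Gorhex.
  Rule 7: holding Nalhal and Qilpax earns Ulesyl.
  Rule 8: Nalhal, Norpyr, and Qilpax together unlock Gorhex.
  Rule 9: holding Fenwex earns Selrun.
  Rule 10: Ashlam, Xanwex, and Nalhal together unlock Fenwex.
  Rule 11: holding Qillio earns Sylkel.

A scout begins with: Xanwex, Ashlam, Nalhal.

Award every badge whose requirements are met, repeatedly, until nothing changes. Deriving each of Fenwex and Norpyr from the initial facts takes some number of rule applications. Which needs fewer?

Fenwex

Fenwex: With Ashlam, Xanwex, and Nalhal, Fenwex is earned (Rule 10). [1 rule application]
Norpyr: With Ashlam, Xanwex, and Nalhal, Fenwex is earned (Rule 10). With Nalhal, Fenwex, and Xanwex, Ondven is earned (Rule 5). With Fenwex, Selrun is earned (Rule 9). With Ondven and Selrun, Sylqor is earned (Rule 3). With Sylqor, Norpyr is earned (Rule 4). [5 rule applications]
Fenwex needs fewer.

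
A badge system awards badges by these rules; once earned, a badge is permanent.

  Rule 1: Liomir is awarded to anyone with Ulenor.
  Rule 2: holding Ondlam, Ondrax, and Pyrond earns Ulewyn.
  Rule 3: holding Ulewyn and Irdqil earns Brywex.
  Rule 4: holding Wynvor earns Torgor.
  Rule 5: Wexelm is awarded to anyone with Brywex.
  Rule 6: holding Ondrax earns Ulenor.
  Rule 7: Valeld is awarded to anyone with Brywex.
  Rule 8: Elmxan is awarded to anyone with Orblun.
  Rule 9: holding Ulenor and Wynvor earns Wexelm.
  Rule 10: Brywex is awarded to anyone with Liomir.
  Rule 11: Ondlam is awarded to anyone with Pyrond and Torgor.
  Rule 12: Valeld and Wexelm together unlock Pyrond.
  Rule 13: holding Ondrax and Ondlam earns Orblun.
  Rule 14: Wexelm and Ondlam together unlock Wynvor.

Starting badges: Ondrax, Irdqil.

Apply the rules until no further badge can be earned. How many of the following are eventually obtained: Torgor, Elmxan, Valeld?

With Ondrax, Ulenor is earned (Rule 6).
With Ulenor, Liomir is earned (Rule 1).
With Liomir, Brywex is earned (Rule 10).
With Brywex, Valeld is earned (Rule 7).
Torgor would need Wynvor (Rule 4), but Wynvor is never earned.
Elmxan would need Orblun (Rule 8), but Orblun is never earned.
Valeld: reached.
Reached: Valeld — 1 of the 3.

1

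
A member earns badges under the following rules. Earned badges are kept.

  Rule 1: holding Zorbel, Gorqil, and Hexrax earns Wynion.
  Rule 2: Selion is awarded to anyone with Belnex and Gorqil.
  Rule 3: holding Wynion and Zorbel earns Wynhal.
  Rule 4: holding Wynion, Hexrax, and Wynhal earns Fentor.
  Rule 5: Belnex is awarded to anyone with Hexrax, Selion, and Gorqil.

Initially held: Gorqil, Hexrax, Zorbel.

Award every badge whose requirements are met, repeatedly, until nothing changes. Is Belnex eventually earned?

No

Belnex would need Hexrax, Selion, and Gorqil (Rule 5), but Selion is never earned.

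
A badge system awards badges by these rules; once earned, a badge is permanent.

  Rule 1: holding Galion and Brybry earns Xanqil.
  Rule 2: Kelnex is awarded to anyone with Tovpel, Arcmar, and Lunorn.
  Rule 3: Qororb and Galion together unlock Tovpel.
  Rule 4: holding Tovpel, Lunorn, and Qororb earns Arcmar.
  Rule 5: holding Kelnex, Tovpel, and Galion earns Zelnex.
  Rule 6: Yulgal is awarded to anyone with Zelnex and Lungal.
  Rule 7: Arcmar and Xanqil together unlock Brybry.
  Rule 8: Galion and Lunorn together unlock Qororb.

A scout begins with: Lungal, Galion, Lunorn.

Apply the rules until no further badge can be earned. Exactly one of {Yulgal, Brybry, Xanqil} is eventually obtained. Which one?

Yulgal

With Galion and Lunorn, Qororb is earned (Rule 8).
With Qororb and Galion, Tovpel is earned (Rule 3).
With Tovpel, Lunorn, and Qororb, Arcmar is earned (Rule 4).
With Tovpel, Arcmar, and Lunorn, Kelnex is earned (Rule 2).
With Kelnex, Tovpel, and Galion, Zelnex is earned (Rule 5).
With Zelnex and Lungal, Yulgal is earned (Rule 6).
Brybry would need Arcmar and Xanqil (Rule 7), but Xanqil is never earned. Xanqil would need Galion and Brybry (Rule 1), but Brybry is never earned.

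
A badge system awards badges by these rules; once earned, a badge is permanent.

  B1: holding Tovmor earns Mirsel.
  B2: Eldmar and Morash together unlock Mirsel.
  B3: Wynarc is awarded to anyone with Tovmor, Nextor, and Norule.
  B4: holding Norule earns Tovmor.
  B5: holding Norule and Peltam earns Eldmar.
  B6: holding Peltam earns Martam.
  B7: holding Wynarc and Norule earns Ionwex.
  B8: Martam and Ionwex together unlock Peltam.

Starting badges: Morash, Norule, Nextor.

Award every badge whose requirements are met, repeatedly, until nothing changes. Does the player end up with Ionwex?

Yes

With Norule, Tovmor is earned (B4).
With Tovmor, Nextor, and Norule, Wynarc is earned (B3).
With Wynarc and Norule, Ionwex is earned (B7).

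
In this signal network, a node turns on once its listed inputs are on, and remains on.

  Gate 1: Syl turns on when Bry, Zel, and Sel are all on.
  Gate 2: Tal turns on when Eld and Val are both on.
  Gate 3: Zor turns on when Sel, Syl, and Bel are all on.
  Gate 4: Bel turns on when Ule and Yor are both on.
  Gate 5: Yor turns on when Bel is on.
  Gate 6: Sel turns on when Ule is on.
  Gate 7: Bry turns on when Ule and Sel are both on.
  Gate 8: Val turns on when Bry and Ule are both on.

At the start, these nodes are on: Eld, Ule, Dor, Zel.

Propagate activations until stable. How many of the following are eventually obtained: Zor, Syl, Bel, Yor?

Ule is on, so Sel turns on (Gate 6).
Ule and Sel are on, so Bry turns on (Gate 7).
Bry, Zel, and Sel are on, so Syl turns on (Gate 1).
Zor would need Sel, Syl, and Bel (Gate 3), but Bel never turns on.
Syl: reached.
Bel would need Ule and Yor (Gate 4), but Yor never turns on.
Yor would need Bel (Gate 5), but Bel never turns on.
Reached: Syl — 1 of the 4.

1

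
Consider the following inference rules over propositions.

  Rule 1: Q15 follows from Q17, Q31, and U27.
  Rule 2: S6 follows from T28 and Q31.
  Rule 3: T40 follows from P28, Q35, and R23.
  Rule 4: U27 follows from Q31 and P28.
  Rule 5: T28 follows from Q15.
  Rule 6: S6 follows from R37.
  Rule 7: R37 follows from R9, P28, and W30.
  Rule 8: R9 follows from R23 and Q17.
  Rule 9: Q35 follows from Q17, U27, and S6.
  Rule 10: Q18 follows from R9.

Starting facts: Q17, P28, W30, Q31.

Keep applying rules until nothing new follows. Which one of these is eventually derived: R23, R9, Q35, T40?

Q31 and P28 hold, so U27 follows (Rule 4).
Q17, Q31, and U27 hold, so Q15 follows (Rule 1).
Q15 holds, so T28 follows (Rule 5).
T28 and Q31 hold, so S6 follows (Rule 2).
Q17, U27, and S6 hold, so Q35 follows (Rule 9).
No rule produces R23, and it is not given. R9 would need R23 and Q17 (Rule 8), but R23 is never established. T40 would need P28, Q35, and R23 (Rule 3), but R23 is never established.

Q35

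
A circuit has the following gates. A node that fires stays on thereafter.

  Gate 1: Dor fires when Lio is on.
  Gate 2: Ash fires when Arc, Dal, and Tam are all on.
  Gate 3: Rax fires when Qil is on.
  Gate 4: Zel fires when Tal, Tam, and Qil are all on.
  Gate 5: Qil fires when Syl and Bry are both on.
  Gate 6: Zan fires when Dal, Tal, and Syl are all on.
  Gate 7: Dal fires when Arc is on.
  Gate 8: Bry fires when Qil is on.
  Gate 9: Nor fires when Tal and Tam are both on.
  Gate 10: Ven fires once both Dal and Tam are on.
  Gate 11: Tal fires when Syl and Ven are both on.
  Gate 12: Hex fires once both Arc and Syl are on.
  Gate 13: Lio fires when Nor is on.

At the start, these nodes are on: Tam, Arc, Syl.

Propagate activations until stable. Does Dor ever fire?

Arc is on, so Dal fires (Gate 7).
Dal and Tam are on, so Ven fires (Gate 10).
Syl and Ven are on, so Tal fires (Gate 11).
Gate 9: Tal and Tam on → Nor on.
Gate 13: Nor on → Lio on.
Lio is on, so Dor fires (Gate 1).

Yes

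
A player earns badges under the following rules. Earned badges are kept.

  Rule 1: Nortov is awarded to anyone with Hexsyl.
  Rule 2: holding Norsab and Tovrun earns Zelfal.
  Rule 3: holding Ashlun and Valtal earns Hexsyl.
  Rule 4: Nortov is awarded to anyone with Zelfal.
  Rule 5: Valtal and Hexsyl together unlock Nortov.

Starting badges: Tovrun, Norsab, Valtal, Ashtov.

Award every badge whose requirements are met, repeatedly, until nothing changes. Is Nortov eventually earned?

With Norsab and Tovrun, Zelfal is earned (Rule 2).
With Zelfal, Nortov is earned (Rule 4).

Yes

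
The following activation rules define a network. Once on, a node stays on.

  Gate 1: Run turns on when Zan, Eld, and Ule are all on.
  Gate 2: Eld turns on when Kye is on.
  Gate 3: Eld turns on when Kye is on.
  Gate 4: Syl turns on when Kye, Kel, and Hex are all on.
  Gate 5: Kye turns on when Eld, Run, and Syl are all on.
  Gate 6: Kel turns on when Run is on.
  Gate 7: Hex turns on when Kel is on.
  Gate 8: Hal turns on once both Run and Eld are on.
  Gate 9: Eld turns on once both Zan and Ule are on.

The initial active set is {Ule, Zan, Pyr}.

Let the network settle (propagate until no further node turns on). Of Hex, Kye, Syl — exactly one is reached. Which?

Gate 9: Zan and Ule on → Eld on.
Zan, Eld, and Ule are on, so Run turns on (Gate 1).
Run is on, so Kel turns on (Gate 6).
Gate 7: Kel on → Hex on.
Syl would need Kye, Kel, and Hex (Gate 4), but Kye never turns on. Kye would need Eld, Run, and Syl (Gate 5), but Syl never turns on.

Hex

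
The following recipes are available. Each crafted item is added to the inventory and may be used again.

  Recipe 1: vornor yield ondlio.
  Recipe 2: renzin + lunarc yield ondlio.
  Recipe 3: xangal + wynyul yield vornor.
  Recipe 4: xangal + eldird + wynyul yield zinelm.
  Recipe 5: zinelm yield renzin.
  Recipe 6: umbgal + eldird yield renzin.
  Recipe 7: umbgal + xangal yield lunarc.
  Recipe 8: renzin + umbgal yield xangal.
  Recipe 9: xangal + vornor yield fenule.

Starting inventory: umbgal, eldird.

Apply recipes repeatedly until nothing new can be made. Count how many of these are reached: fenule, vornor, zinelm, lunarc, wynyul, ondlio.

Using Recipe 6, umbgal and eldird make renzin.
renzin + umbgal → xangal (Recipe 8).
umbgal + xangal → lunarc (Recipe 7).
Using Recipe 2, renzin and lunarc make ondlio.
fenule would need xangal and vornor (Recipe 9), but vornor is never obtained.
vornor would need xangal and wynyul (Recipe 3), but wynyul is never obtained.
zinelm would need xangal, eldird, and wynyul (Recipe 4), but wynyul is never obtained.
lunarc: reached.
No rule produces wynyul, and it is not given.
ondlio: reached.
Reached: lunarc and ondlio — 2 of the 6.

2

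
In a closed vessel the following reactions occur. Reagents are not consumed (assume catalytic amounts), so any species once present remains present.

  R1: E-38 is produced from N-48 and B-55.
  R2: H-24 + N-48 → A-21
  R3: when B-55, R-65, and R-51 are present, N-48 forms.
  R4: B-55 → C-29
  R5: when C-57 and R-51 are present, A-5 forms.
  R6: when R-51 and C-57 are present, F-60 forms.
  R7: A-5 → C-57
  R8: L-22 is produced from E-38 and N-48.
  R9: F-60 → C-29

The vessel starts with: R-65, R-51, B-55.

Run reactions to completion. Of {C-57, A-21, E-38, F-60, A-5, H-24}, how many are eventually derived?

1

B-55, R-65, and R-51 present → N-48 forms (R3).
N-48 and B-55 present → E-38 forms (R1).
C-57 would need A-5 (R7), but A-5 never forms.
A-21 would need H-24 and N-48 (R2), but H-24 never forms.
E-38: reached.
F-60 would need R-51 and C-57 (R6), but C-57 never forms.
A-5 would need C-57 and R-51 (R5), but C-57 never forms.
No rule produces H-24, and it is not given.
Reached: E-38 — 1 of the 6.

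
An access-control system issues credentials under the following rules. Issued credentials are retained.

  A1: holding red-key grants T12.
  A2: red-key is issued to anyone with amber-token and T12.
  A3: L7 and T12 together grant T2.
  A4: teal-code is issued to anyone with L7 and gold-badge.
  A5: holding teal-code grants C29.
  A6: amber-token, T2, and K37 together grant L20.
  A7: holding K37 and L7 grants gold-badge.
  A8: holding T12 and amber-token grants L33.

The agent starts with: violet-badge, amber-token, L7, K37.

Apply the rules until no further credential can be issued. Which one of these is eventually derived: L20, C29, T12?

Holding K37 and L7 grants gold-badge (A7).
Holding L7 and gold-badge grants teal-code (A4).
Holding teal-code grants C29 (A5).
L20 would need amber-token, T2, and K37 (A6), but T2 is never granted. T12 would need red-key (A1), but red-key is never granted.

C29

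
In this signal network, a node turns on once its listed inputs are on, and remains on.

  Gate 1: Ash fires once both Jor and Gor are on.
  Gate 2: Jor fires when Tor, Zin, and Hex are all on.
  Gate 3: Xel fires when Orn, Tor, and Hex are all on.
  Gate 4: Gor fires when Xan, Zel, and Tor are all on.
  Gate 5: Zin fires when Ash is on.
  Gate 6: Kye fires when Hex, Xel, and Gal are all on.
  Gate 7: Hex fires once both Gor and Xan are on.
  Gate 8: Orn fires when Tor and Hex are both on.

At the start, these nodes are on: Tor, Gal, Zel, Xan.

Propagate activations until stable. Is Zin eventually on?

Zin would need Ash (Gate 5), but Ash never turns on.

No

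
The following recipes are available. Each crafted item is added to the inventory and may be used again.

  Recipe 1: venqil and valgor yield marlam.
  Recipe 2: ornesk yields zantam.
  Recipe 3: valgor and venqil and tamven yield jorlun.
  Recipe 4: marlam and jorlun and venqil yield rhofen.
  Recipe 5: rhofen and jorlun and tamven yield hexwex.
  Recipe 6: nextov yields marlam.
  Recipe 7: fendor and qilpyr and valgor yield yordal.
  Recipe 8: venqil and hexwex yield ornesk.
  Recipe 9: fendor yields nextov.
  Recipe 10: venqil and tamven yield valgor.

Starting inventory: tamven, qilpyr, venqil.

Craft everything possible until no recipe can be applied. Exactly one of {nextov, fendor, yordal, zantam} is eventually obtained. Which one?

zantam

venqil and tamven → valgor (Recipe 10).
Using Recipe 3, valgor, venqil, and tamven make jorlun.
Using Recipe 1, venqil and valgor make marlam.
Using Recipe 4, marlam, jorlun, and venqil make rhofen.
Using Recipe 5, rhofen, jorlun, and tamven make hexwex.
venqil and hexwex → ornesk (Recipe 8).
ornesk → zantam (Recipe 2).
No rule produces fendor, and it is not given. nextov would need fendor (Recipe 9), but fendor is never obtained. yordal would need fendor, qilpyr, and valgor (Recipe 7), but fendor is never obtained.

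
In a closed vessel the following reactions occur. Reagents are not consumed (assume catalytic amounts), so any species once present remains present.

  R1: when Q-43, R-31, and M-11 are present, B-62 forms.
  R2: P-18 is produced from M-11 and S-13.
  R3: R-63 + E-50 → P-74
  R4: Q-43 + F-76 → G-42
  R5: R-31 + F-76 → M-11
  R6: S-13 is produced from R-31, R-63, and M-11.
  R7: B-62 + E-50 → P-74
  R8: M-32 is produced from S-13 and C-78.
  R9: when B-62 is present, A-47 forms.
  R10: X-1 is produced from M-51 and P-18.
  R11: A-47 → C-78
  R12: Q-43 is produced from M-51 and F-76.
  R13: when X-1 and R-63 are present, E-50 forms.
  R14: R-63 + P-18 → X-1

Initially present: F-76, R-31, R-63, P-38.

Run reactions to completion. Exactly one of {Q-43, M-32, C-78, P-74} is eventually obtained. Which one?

R-31 and F-76 present → M-11 forms (R5).
R-31, R-63, and M-11 present → S-13 forms (R6).
M-11 and S-13 present → P-18 forms (R2).
R-63 and P-18 present → X-1 forms (R14).
X-1 and R-63 present → E-50 forms (R13).
R-63 and E-50 present → P-74 forms (R3).
Q-43 would need M-51 and F-76 (R12), but M-51 never forms. C-78 would need A-47 (R11), but A-47 never forms. M-32 would need S-13 and C-78 (R8), but C-78 never forms.

P-74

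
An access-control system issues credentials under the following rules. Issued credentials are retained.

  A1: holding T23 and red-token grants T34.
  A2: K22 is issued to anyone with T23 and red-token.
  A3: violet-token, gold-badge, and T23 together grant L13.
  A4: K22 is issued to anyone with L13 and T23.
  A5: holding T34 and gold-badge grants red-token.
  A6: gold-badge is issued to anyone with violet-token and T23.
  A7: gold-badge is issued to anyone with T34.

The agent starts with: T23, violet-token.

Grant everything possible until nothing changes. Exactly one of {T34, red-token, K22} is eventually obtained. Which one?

Holding violet-token and T23 grants gold-badge (A6).
Holding violet-token, gold-badge, and T23 grants L13 (A3).
Holding L13 and T23 grants K22 (A4).
T34 would need T23 and red-token (A1), but red-token is never granted. red-token would need T34 and gold-badge (A5), but T34 is never granted.

K22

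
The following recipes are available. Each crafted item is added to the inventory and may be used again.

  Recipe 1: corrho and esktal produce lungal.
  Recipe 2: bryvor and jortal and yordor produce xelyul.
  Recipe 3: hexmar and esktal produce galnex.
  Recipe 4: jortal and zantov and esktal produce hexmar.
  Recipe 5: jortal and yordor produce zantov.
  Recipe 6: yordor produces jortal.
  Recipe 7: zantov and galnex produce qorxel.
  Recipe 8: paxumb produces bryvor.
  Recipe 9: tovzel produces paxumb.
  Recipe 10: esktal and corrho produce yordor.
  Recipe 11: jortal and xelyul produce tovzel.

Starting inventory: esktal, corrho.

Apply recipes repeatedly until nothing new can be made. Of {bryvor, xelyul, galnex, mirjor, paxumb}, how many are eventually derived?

1

Using Recipe 10, esktal and corrho make yordor.
yordor → jortal (Recipe 6).
Using Recipe 5, jortal and yordor make zantov.
Using Recipe 4, jortal, zantov, and esktal make hexmar.
Using Recipe 3, hexmar and esktal make galnex.
bryvor would need paxumb (Recipe 8), but paxumb is never obtained.
xelyul would need bryvor, jortal, and yordor (Recipe 2), but bryvor is never obtained.
galnex: reached.
No rule produces mirjor, and it is not given.
paxumb would need tovzel (Recipe 9), but tovzel is never obtained.
Reached: galnex — 1 of the 5.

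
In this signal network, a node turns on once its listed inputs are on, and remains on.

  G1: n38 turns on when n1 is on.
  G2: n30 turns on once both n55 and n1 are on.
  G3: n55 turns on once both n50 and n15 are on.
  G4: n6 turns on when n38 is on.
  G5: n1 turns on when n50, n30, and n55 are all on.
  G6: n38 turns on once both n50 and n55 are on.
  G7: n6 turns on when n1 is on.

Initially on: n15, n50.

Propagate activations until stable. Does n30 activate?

n30 would need n55 and n1 (G2), but n1 never turns on.

No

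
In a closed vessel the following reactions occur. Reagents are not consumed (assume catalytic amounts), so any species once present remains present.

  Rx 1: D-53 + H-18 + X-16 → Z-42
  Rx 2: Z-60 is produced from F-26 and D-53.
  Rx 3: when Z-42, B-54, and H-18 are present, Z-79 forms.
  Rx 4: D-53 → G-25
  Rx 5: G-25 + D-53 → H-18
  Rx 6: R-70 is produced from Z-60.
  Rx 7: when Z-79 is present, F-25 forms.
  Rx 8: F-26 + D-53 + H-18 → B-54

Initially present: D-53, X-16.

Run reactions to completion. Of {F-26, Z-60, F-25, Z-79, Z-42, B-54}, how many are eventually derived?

1

D-53 present → G-25 forms (Rx 4).
G-25 and D-53 present → H-18 forms (Rx 5).
D-53, H-18, and X-16 present → Z-42 forms (Rx 1).
No rule produces F-26, and it is not given.
Z-60 would need F-26 and D-53 (Rx 2), but F-26 never forms.
F-25 would need Z-79 (Rx 7), but Z-79 never forms.
Z-79 would need Z-42, B-54, and H-18 (Rx 3), but B-54 never forms.
Z-42: reached.
B-54 would need F-26, D-53, and H-18 (Rx 8), but F-26 never forms.
Reached: Z-42 — 1 of the 6.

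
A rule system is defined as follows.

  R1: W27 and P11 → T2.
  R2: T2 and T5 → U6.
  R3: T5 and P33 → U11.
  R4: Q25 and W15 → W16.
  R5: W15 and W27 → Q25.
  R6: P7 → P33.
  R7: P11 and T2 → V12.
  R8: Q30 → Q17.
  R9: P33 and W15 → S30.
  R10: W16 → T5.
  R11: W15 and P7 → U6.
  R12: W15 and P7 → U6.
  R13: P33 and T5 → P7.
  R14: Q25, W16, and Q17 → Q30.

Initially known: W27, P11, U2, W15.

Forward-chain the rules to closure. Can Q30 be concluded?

No

Q30 would need Q25, W16, and Q17 (R14), but Q17 is never established.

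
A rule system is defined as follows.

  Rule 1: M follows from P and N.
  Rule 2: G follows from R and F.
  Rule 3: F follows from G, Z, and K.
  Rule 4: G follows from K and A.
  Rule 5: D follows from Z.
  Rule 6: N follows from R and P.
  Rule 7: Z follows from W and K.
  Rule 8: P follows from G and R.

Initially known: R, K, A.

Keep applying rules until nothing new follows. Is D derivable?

No

D would need Z (Rule 5), but Z is never established.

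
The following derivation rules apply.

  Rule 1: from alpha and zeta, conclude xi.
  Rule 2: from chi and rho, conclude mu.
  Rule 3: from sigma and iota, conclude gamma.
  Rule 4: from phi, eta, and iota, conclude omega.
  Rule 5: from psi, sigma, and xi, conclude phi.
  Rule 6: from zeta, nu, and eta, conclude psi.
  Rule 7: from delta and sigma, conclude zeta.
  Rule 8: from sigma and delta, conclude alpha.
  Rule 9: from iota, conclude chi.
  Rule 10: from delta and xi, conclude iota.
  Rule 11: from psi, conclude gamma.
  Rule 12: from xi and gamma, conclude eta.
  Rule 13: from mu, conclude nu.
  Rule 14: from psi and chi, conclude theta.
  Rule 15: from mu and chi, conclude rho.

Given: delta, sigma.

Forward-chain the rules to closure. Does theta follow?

theta would need psi and chi (Rule 14), but psi is never established.

No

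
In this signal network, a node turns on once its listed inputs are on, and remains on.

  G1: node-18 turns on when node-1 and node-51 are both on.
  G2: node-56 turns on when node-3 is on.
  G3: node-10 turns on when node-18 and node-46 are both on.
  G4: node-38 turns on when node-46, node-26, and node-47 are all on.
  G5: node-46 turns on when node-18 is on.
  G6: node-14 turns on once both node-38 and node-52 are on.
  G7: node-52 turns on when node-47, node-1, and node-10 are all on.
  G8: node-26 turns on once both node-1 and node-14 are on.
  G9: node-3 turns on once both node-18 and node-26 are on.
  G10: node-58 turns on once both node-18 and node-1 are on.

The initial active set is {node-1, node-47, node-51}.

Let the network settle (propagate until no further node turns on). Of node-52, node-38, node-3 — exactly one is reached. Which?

node-1 and node-51 are on, so node-18 turns on (G1).
G5: node-18 on → node-46 on.
G3: node-18 and node-46 on → node-10 on.
G7: node-47, node-1, and node-10 on → node-52 on.
node-38 would need node-46, node-26, and node-47 (G4), but node-26 never turns on. node-3 would need node-18 and node-26 (G9), but node-26 never turns on.

node-52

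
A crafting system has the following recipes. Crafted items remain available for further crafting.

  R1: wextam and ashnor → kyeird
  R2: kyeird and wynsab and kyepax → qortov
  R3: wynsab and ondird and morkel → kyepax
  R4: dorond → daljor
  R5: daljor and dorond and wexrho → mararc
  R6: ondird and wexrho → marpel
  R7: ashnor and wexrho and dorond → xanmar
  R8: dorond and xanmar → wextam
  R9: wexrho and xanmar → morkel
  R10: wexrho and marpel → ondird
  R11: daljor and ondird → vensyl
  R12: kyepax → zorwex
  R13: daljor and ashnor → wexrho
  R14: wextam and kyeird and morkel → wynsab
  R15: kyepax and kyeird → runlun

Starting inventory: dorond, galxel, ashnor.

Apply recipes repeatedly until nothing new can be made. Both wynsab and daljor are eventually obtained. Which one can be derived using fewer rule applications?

daljor: dorond → daljor (R4). [1 rule application]
wynsab: Using R4, dorond makes daljor. Using R13, daljor and ashnor make wexrho. Using R7, ashnor, wexrho, and dorond make xanmar. Using R9, wexrho and xanmar make morkel. dorond and xanmar → wextam (R8). Using R1, wextam and ashnor make kyeird. Using R14, wextam, kyeird, and morkel make wynsab. [7 rule applications]
daljor needs fewer.

daljor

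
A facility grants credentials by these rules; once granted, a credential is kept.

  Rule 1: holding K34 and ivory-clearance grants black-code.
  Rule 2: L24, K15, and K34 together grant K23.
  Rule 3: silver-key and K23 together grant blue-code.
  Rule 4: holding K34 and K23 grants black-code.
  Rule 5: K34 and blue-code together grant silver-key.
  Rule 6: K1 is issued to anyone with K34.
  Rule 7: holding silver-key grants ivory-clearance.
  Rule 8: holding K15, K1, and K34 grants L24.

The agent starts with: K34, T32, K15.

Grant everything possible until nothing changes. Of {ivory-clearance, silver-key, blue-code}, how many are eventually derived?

ivory-clearance would need silver-key (Rule 7), but silver-key is never granted.
silver-key would need K34 and blue-code (Rule 5), but blue-code is never granted.
blue-code would need silver-key and K23 (Rule 3), but silver-key is never granted.
None of the 3 are reached.

0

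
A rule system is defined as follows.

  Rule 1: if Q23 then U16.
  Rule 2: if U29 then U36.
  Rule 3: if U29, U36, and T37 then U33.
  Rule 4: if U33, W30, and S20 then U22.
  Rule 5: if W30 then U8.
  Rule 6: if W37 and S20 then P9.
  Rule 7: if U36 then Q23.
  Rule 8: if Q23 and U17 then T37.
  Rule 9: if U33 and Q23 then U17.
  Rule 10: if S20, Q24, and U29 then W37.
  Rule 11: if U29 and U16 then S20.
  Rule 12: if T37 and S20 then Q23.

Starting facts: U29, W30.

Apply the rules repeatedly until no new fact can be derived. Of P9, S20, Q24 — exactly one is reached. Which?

S20

U29 holds, so U36 follows (Rule 2).
U36 holds, so Q23 follows (Rule 7).
Q23 holds, so U16 follows (Rule 1).
U29 and U16 hold, so S20 follows (Rule 11).
P9 would need W37 and S20 (Rule 6), but W37 is never established. No rule produces Q24, and it is not given.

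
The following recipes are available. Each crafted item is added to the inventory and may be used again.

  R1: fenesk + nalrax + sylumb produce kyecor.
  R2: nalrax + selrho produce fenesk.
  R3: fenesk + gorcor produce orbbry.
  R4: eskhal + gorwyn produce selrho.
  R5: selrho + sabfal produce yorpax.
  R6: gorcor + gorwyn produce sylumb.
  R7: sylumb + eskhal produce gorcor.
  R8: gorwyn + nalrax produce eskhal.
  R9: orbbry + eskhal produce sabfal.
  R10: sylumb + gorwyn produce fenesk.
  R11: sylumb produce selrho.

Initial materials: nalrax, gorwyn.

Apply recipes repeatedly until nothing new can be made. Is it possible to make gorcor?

gorcor would need sylumb and eskhal (R7), but sylumb is never obtained.

No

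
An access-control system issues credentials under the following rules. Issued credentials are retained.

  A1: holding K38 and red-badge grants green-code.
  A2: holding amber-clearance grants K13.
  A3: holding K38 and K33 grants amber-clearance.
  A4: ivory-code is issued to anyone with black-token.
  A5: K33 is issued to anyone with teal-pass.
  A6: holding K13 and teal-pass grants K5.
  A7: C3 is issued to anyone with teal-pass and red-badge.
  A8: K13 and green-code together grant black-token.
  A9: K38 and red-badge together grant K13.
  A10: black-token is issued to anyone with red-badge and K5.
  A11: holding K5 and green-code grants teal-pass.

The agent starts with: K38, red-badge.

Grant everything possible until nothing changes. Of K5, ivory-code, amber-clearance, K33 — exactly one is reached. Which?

Holding K38 and red-badge grants K13 (A9).
Holding K38 and red-badge grants green-code (A1).
Holding K13 and green-code grants black-token (A8).
Holding black-token grants ivory-code (A4).
K33 would need teal-pass (A5), but teal-pass is never granted. amber-clearance would need K38 and K33 (A3), but K33 is never granted. K5 would need K13 and teal-pass (A6), but teal-pass is never granted.

ivory-code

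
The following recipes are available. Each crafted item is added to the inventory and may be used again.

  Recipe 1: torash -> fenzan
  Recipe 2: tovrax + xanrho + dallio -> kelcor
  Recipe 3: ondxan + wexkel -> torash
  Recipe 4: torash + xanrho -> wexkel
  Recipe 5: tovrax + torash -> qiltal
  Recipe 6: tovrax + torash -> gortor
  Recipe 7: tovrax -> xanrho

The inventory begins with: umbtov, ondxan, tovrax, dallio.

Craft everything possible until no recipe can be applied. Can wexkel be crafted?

No

wexkel would need torash and xanrho (Recipe 4), but torash is never obtained.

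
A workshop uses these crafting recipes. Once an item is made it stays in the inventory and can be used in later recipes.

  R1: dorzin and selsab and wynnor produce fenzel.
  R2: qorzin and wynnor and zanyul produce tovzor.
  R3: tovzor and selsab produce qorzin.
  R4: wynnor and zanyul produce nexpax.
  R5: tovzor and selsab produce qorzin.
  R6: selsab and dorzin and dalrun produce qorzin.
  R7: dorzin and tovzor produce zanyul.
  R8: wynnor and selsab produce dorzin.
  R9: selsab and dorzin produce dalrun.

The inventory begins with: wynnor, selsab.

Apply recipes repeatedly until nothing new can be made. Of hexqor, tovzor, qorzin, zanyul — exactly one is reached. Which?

qorzin

wynnor and selsab → dorzin (R8).
selsab and dorzin → dalrun (R9).
selsab and dorzin and dalrun → qorzin (R6).
zanyul would need dorzin and tovzor (R7), but tovzor is never obtained. No rule produces hexqor, and it is not given. tovzor would need qorzin, wynnor, and zanyul (R2), but zanyul is never obtained.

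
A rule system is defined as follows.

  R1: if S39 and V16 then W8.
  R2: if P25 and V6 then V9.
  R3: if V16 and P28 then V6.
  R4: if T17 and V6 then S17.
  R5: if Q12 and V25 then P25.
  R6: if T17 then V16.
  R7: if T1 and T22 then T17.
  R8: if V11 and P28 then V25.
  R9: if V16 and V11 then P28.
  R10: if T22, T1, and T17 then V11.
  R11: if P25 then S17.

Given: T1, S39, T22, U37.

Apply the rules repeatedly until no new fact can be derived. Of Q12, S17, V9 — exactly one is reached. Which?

From T1 and T22, R7 gives T17.
T22, T1, and T17 hold, so V11 follows (R10).
T17 holds, so V16 follows (R6).
V16 and V11 hold, so P28 follows (R9).
V16 and P28 hold, so V6 follows (R3).
T17 and V6 hold, so S17 follows (R4).
No rule produces Q12, and it is not given. V9 would need P25 and V6 (R2), but P25 is never established.

S17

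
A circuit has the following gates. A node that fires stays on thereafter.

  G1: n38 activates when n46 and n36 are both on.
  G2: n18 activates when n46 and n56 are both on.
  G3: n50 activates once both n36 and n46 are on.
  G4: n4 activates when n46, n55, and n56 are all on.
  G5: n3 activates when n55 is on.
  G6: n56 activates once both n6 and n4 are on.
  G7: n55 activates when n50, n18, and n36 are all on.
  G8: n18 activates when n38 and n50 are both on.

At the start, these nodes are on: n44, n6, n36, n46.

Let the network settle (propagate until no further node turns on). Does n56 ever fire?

n56 would need n6 and n4 (G6), but n4 never turns on.

No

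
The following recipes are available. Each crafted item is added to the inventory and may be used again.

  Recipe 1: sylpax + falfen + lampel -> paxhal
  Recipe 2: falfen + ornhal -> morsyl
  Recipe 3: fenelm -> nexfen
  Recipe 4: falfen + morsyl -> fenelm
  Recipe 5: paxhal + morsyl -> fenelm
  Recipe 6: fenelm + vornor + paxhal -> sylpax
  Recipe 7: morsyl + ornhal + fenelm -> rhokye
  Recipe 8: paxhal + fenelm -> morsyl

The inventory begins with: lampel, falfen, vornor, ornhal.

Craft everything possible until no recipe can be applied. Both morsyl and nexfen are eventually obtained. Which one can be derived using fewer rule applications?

morsyl: Using Recipe 2, falfen and ornhal make morsyl. [1 rule application]
nexfen: falfen + ornhal -> morsyl (Recipe 2). falfen + morsyl -> fenelm (Recipe 4). Using Recipe 3, fenelm makes nexfen. [3 rule applications]
morsyl needs fewer.

morsyl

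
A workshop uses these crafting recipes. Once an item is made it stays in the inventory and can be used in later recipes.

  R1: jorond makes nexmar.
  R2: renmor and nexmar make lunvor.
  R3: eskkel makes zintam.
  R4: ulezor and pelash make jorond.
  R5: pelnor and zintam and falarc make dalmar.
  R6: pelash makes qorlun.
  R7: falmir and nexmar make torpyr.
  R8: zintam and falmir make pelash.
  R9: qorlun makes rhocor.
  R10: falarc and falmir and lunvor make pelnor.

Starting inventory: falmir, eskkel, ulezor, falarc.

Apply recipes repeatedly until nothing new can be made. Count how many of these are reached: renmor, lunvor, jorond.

1

Using R3, eskkel makes zintam.
Using R8, zintam and falmir make pelash.
Using R4, ulezor and pelash make jorond.
No rule produces renmor, and it is not given.
lunvor would need renmor and nexmar (R2), but renmor is never obtained.
jorond: reached.
Reached: jorond — 1 of the 3.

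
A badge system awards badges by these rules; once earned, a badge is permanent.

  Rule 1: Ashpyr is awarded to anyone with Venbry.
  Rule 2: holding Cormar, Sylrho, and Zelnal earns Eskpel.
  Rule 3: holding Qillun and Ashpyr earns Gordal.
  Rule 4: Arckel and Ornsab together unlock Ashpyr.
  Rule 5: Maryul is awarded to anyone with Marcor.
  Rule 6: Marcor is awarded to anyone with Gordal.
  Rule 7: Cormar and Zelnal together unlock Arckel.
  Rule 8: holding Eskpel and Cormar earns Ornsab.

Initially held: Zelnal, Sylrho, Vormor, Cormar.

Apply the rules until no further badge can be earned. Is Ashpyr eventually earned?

With Cormar, Sylrho, and Zelnal, Eskpel is earned (Rule 2).
With Cormar and Zelnal, Arckel is earned (Rule 7).
With Eskpel and Cormar, Ornsab is earned (Rule 8).
With Arckel and Ornsab, Ashpyr is earned (Rule 4).

Yes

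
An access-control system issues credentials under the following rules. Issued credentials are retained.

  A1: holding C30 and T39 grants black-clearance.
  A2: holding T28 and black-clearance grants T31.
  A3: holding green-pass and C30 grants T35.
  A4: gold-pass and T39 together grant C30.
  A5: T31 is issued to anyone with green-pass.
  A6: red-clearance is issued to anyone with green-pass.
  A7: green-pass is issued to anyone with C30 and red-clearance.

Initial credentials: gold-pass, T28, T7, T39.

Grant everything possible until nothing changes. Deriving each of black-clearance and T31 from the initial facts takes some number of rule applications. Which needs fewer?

black-clearance

black-clearance: Holding gold-pass and T39 grants C30 (A4). Holding C30 and T39 grants black-clearance (A1). [2 rule applications]
T31: Holding gold-pass and T39 grants C30 (A4). Holding C30 and T39 grants black-clearance (A1). Holding T28 and black-clearance grants T31 (A2). [3 rule applications]
black-clearance needs fewer.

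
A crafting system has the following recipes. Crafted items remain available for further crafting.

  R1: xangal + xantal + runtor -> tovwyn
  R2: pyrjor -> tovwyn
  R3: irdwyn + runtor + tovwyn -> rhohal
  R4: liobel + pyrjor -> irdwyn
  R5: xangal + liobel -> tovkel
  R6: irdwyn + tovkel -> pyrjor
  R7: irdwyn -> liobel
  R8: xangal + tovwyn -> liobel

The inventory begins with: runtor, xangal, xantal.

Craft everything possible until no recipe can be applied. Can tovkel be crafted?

Using R1, xangal, xantal, and runtor make tovwyn.
xangal + tovwyn -> liobel (R8).
xangal + liobel -> tovkel (R5).

Yes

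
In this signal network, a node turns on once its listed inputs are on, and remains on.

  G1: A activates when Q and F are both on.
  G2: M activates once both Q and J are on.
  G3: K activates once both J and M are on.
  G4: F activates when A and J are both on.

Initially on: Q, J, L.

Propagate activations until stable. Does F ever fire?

F would need A and J (G4), but A never turns on.

No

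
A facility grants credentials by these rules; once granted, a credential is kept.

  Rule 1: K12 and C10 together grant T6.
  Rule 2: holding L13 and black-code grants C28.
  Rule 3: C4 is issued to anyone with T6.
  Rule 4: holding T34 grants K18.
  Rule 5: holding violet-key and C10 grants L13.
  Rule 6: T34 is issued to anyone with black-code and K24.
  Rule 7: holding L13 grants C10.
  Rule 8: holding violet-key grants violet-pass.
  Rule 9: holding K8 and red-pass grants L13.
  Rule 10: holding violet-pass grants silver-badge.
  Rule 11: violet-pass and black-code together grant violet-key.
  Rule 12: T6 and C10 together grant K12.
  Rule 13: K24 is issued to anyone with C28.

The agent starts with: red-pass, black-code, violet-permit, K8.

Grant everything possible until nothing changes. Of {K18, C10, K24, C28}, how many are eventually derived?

4

Holding K8 and red-pass grants L13 (Rule 9).
Holding L13 grants C10 (Rule 7).
Holding L13 and black-code grants C28 (Rule 2).
Holding C28 grants K24 (Rule 13).
Holding black-code and K24 grants T34 (Rule 6).
Holding T34 grants K18 (Rule 4).
K18: reached.
C10: reached.
K24: reached.
C28: reached.
All 4 are reached.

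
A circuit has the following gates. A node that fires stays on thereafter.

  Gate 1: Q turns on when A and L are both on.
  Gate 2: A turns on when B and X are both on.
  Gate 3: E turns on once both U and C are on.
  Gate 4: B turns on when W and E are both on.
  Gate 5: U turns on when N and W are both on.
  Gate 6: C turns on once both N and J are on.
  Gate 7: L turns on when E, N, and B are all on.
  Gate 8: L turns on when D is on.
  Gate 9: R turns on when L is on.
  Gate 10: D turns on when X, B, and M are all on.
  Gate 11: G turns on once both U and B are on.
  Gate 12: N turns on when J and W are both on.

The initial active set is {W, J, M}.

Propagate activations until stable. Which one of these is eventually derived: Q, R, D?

Gate 12: J and W on → N on.
N and J are on, so C turns on (Gate 6).
N and W are on, so U turns on (Gate 5).
Gate 3: U and C on → E on.
Gate 4: W and E on → B on.
Gate 7: E, N, and B on → L on.
L is on, so R turns on (Gate 9).
D would need X, B, and M (Gate 10), but X never turns on. Q would need A and L (Gate 1), but A never turns on.

R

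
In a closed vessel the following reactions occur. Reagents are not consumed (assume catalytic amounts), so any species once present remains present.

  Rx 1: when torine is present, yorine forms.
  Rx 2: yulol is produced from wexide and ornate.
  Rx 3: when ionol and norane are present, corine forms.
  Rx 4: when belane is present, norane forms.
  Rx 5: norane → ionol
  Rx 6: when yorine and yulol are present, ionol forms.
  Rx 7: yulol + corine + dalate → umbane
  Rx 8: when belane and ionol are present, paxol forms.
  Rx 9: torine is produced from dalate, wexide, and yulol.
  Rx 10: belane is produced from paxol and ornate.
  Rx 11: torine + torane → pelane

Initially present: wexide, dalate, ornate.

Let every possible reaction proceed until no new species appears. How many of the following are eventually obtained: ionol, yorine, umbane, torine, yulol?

4

wexide and ornate present → yulol forms (Rx 2).
dalate, wexide, and yulol present → torine forms (Rx 9).
torine present → yorine forms (Rx 1).
yorine and yulol present → ionol forms (Rx 6).
ionol: reached.
yorine: reached.
umbane would need yulol, corine, and dalate (Rx 7), but corine never forms.
torine: reached.
yulol: reached.
Reached: ionol, yorine, torine, and yulol — 4 of the 5.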